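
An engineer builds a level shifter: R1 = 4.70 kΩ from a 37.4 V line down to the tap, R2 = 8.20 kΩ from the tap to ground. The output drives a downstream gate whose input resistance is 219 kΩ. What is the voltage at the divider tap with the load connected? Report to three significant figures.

V_out ≈ 23.5 V

The load sits in parallel with R2: R2‖R_L = (8.20 × 219) / (8.20 + 219) = 7.904 kΩ.
V_out = 37.4 × 7.904 / (4.70 + 7.904) = 37.4 × 7.904/12.60 = 23.5 V.
(Unloaded it would have been 23.8 V.)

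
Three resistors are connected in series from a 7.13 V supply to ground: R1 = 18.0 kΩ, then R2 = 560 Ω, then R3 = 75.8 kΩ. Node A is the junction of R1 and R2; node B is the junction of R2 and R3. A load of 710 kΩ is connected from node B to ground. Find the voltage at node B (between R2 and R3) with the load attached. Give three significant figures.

V ≈ 5.61 V

At node B, R3 is in parallel with the load: R3‖R_L = 68490 Ω.
Below node A the resistance is R2 + (R3‖R_L) = 69050 Ω, so V_A = 7.13 × 69050/87050 = 5.656 V.
Then V_B = V_A × (R3‖R_L)/(R2 + R3‖R_L) = 5.656 × 68490/69050 = 5.61 V.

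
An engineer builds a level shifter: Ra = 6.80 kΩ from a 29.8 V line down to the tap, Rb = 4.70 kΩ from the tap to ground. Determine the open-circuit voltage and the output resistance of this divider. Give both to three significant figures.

V_th = 12.2 V, R_th = 2.78 kΩ

V_th is the open-circuit tap voltage: 29.8 × 4.70/(6.80 + 4.70) = 12.2 V.
With the supply zeroed, Ra and Rb appear in parallel from the tap: R_th = Ra‖Rb = (6.80 × 4.70)/11.50 = 2.78 kΩ.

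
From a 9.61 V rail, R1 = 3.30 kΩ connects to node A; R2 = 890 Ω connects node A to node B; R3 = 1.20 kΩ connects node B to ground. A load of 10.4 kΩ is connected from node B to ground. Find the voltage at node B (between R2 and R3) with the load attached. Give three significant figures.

V ≈ 1.96 V

At node B, R3 is in parallel with the load: R3‖R_L = 1076 Ω.
Below node A the resistance is R2 + (R3‖R_L) = 1966 Ω, so V_A = 9.61 × 1966/5266 = 3.588 V.
Then V_B = V_A × (R3‖R_L)/(R2 + R3‖R_L) = 3.588 × 1076/1966 = 1.96 V.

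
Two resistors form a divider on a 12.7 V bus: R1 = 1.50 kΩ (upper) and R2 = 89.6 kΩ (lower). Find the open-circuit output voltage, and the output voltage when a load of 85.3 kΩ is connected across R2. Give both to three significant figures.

Unloaded: 12.5 V; loaded: 12.3 V

Open-circuit: V = 12.7 × 89.6/(1.50 + 89.6) = 12.5 V.
With the load, R2 becomes R2‖R_L = 43.70 kΩ, so V = 12.7 × 43.70/45.20 = 12.3 V.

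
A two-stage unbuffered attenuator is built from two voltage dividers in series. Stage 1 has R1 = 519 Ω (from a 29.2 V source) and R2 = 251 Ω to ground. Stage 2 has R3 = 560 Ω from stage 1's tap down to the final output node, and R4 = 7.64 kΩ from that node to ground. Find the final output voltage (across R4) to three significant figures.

Stage 2 presents R3+R4 = 8200 Ω as a load on stage 1's tap.
Stage 1's lower leg becomes R2‖(R3+R4) = 243.5 Ω, so V_mid = 29.2 × 243.5/762.5 = 9.326 V.
Stage 2 is itself unloaded: V_out = V_mid × R4/(R3+R4) = 9.326 × 7640/8200 = 8.69 V.

V_out ≈ 8.69 V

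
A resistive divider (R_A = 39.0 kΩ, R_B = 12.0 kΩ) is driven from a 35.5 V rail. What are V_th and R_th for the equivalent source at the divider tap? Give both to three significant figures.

V_th is the open-circuit tap voltage: 35.5 × 12.0/(39.0 + 12.0) = 8.35 V.
With the supply zeroed, R_A and R_B appear in parallel from the tap: R_th = R_A‖R_B = (39.0 × 12.0)/51.00 = 9.18 kΩ.

V_th = 8.35 V, R_th = 9.18 kΩ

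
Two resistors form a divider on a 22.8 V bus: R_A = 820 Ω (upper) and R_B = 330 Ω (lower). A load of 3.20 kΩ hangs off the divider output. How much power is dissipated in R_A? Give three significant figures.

P ≈ 340 mW

Total resistance from the source is R_A + (R_B‖R_L) = 1119 Ω, so I = 22.8/1119 Ω = 20.37 mA.
P = I²·R_A = (20.37 mA)² × 820 Ω = 340 mW.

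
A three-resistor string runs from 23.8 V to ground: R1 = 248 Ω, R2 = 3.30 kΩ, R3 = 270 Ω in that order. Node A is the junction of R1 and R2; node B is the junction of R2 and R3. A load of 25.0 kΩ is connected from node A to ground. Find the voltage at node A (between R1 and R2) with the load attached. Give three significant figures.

Below node A the series string R2+R3 = 3570 Ω sits in parallel with the 25000 Ω load: 3124 Ω.
V_A = 23.8 × 3124/(248 + 3124) = 22.0 V.

V ≈ 22.0 V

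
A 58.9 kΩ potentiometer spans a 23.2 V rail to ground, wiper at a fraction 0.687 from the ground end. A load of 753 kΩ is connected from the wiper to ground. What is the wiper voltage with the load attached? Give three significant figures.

V ≈ 15.7 V

The wiper splits the pot into (1−α)R = 18.44 kΩ above and αR = 40.46 kΩ below.
Lower section ‖ load = 38.40 kΩ.
V_wiper = 23.2 × 38.40/(18.44 + 38.40) = 15.7 V.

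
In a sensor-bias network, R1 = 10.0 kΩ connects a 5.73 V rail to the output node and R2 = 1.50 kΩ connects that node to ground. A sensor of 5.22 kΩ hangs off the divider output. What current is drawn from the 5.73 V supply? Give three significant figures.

R2‖R_L = 1.165 kΩ, so the source sees R1 + R2‖R_L = 11.17 kΩ.
I = 5.73 V / 11.17 kΩ = 0.513 mA.

I ≈ 0.513 mA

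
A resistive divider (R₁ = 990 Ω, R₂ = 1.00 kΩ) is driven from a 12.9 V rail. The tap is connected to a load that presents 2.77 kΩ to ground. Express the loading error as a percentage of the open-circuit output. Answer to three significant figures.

15.2 %

The divider's output (Thévenin) resistance is R₁‖R₂ = 497.5 Ω.
Fractional drop under load = R_th/(R_th + R_L) = 497.5 / (497.5 + 2770) = 0.1523.
So the output falls by 15.2 %.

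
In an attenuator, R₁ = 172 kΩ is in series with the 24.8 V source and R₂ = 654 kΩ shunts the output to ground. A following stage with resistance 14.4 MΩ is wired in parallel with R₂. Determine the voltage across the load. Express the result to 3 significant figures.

V_out ≈ 19.5 V

The load sits in parallel with R₂: R₂‖R_L = (654 × 14400) / (654 + 14400) = 625.6 kΩ.
V_out = 24.8 × 625.6 / (172 + 625.6) = 24.8 × 625.6/797.6 = 19.5 V.
(Unloaded it would have been 19.6 V.)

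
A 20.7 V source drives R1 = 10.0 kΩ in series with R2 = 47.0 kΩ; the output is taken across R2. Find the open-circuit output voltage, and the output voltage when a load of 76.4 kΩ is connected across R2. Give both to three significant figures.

Unloaded: 17.1 V; loaded: 15.4 V

Open-circuit: V = 20.7 × 47.0/(10.0 + 47.0) = 17.1 V.
With the load, R2 becomes R2‖R_L = 29.10 kΩ, so V = 20.7 × 29.10/39.10 = 15.4 V.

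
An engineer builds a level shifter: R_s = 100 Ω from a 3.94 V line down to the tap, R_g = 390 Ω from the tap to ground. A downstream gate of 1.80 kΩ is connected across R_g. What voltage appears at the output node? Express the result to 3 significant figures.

V_out ≈ 3.00 V

The load sits in parallel with R_g: R_g‖R_L = (390 × 1800) / (390 + 1800) = 320.5 Ω.
V_out = 3.94 × 320.5 / (100 + 320.5) = 3.94 × 320.5/420.5 = 3.00 V.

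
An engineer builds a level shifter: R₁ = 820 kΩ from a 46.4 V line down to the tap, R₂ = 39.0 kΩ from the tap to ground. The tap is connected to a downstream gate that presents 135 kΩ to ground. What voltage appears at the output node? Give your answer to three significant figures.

The load sits in parallel with R₂: R₂‖R_L = (39.0 × 135) / (39.0 + 135) = 30.26 kΩ.
V_out = 46.4 × 30.26 / (820 + 30.26) = 46.4 × 30.26/850.3 = 1.65 V.
(Unloaded it would have been 2.11 V.)

V_out ≈ 1.65 V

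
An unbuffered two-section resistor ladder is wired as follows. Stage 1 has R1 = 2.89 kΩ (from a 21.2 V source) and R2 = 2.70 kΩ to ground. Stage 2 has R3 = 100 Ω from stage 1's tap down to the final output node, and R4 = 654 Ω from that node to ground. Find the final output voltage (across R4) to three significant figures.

Stage 2 presents R3+R4 = 754.0 Ω as a load on stage 1's tap.
Stage 1's lower leg becomes R2‖(R3+R4) = 589.4 Ω, so V_mid = 21.2 × 589.4/3479 = 3.591 V.
Stage 2 is itself unloaded: V_out = V_mid × R4/(R3+R4) = 3.591 × 654/754.0 = 3.11 V.

V_out ≈ 3.11 V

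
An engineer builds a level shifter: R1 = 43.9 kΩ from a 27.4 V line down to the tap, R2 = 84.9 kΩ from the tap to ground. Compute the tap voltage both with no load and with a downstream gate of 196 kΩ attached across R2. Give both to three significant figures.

Open-circuit: V = 27.4 × 84.9/(43.9 + 84.9) = 18.1 V.
With the load, R2 becomes R2‖R_L = 59.24 kΩ, so V = 27.4 × 59.24/103.1 = 15.7 V.

Unloaded: 18.1 V; loaded: 15.7 V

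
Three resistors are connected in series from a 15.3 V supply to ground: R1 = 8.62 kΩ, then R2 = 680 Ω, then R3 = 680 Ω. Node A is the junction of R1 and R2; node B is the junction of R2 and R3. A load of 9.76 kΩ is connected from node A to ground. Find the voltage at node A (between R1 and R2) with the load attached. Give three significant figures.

Below node A the series string R2+R3 = 1360 Ω sits in parallel with the 9760 Ω load: 1194 Ω.
V_A = 15.3 × 1194/(8620 + 1194) = 1.86 V.

V ≈ 1.86 V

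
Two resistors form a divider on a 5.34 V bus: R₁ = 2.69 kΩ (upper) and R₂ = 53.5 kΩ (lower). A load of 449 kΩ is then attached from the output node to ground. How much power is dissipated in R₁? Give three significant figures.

Total resistance from the source is R₁ + (R₂‖R_L) = 50.49 kΩ, so I = 5.34/50.49 kΩ = 0.1058 mA.
P = I²·R₁ = (0.1058 mA)² × 2.69 kΩ = 0.0301 mW.

P ≈ 0.0301 mW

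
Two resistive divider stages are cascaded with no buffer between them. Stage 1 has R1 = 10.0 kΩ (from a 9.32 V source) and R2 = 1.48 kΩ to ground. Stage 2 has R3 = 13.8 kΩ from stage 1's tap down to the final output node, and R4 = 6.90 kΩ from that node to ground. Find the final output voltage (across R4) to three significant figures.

Stage 2 presents R3+R4 = 20.70 kΩ as a load on stage 1's tap.
Stage 1's lower leg becomes R2‖(R3+R4) = 1.381 kΩ, so V_mid = 9.32 × 1.381/11.38 = 1.131 V.
Stage 2 is itself unloaded: V_out = V_mid × R4/(R3+R4) = 1.131 × 6.90/20.70 = 0.377 V.

V_out ≈ 0.377 V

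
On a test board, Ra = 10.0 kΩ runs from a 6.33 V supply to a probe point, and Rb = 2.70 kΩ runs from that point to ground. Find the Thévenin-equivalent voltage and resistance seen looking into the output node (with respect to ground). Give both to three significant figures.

V_th = 1.35 V, R_th = 2.13 kΩ

V_th is the open-circuit tap voltage: 6.33 × 2.70/(10.0 + 2.70) = 1.35 V.
With the supply zeroed, Ra and Rb appear in parallel from the tap: R_th = Ra‖Rb = (10.0 × 2.70)/12.70 = 2.13 kΩ.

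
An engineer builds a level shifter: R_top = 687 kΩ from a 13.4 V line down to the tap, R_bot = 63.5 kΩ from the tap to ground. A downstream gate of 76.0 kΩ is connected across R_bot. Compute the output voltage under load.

V_out ≈ 0.642 V

The load sits in parallel with R_bot: R_bot‖R_L = (63.5 × 76.0) / (63.5 + 76.0) = 34.59 kΩ.
V_out = 13.4 × 34.59 / (687 + 34.59) = 13.4 × 34.59/721.6 = 0.642 V.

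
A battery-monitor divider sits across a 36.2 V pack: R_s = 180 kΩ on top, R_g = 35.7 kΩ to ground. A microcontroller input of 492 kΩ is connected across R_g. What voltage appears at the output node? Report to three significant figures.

The load sits in parallel with R_g: R_g‖R_L = (35.7 × 492) / (35.7 + 492) = 33.28 kΩ.
V_out = 36.2 × 33.28 / (180 + 33.28) = 36.2 × 33.28/213.3 = 5.65 V.
(Unloaded it would have been 5.99 V.)

V_out ≈ 5.65 V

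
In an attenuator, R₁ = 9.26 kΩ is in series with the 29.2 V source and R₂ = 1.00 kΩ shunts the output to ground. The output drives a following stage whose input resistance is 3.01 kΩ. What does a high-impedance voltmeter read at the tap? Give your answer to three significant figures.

V_out ≈ 2.19 V

The load sits in parallel with R₂: R₂‖R_L = (1.00 × 3.01) / (1.00 + 3.01) = 0.7506 kΩ.
V_out = 29.2 × 0.7506 / (9.26 + 0.7506) = 29.2 × 0.7506/10.01 = 2.19 V.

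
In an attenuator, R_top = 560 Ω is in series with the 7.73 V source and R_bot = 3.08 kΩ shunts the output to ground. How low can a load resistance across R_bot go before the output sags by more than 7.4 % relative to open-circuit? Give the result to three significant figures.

R_L(min) ≈ 5.93 kΩ

Output resistance R_th = R_top‖R_bot = (560 × 3080)/3640 = 473.8 Ω.
The fractional drop is R_th/(R_th + R_L); requiring this ≤ 0.0740 gives R_L ≥ R_th(1/0.0740 − 1) = 473.8 × 12.51 = 5.93 kΩ.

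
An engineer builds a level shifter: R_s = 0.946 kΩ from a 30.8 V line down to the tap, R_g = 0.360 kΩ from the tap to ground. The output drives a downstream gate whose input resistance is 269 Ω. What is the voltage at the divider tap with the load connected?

The load sits in parallel with R_g: R_g‖R_L = (360 × 269) / (360 + 269) = 154.0 Ω.
V_out = 30.8 × 154.0 / (946 + 154.0) = 30.8 × 154.0/1100 = 4.31 V.

V_out ≈ 4.31 V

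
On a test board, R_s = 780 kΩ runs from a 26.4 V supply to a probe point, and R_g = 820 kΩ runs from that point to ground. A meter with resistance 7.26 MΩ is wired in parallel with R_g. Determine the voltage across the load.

The load sits in parallel with R_g: R_g‖R_L = (820 × 7260) / (820 + 7260) = 736.8 kΩ.
V_out = 26.4 × 736.8 / (780 + 736.8) = 26.4 × 736.8/1517 = 12.8 V.
(Unloaded it would have been 13.5 V.)

V_out ≈ 12.8 V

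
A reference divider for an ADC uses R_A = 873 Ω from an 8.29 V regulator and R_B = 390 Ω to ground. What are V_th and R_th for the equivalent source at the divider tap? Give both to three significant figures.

V_th = 2.56 V, R_th = 270 Ω

V_th is the open-circuit tap voltage: 8.29 × 390/(873 + 390) = 2.56 V.
With the supply zeroed, R_A and R_B appear in parallel from the tap: R_th = R_A‖R_B = (873 × 390)/1263 = 270 Ω.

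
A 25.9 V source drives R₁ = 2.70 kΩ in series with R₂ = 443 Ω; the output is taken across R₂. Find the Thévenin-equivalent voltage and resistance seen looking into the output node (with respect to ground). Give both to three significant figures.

V_th is the open-circuit tap voltage: 25.9 × 443/(2700 + 443) = 3.65 V.
With the supply zeroed, R₁ and R₂ appear in parallel from the tap: R_th = R₁‖R₂ = (2700 × 443)/3143 = 381 Ω.

V_th = 3.65 V, R_th = 381 Ω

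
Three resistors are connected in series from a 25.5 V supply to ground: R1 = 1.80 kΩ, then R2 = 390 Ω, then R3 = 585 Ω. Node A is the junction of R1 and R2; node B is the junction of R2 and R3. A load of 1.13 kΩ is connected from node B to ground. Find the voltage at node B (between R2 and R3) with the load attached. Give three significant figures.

At node B, R3 is in parallel with the load: R3‖R_L = 385.5 Ω.
Below node A the resistance is R2 + (R3‖R_L) = 775.5 Ω, so V_A = 25.5 × 775.5/2575 = 7.678 V.
Then V_B = V_A × (R3‖R_L)/(R2 + R3‖R_L) = 7.678 × 385.5/775.5 = 3.82 V.

V ≈ 3.82 V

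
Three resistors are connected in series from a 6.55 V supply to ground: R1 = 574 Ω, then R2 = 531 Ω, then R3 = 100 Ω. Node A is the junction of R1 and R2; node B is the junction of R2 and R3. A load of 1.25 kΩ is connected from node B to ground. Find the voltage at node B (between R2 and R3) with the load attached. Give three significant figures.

At node B, R3 is in parallel with the load: R3‖R_L = 92.59 Ω.
Below node A the resistance is R2 + (R3‖R_L) = 623.6 Ω, so V_A = 6.55 × 623.6/1198 = 3.411 V.
Then V_B = V_A × (R3‖R_L)/(R2 + R3‖R_L) = 3.411 × 92.59/623.6 = 0.506 V.

V ≈ 0.506 V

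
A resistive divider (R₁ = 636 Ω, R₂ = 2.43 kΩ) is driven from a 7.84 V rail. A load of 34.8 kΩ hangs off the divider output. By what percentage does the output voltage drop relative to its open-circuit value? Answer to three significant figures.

1.43 %

The divider's output (Thévenin) resistance is R₁‖R₂ = 504.1 Ω.
Fractional drop under load = R_th/(R_th + R_L) = 504.1 / (504.1 + 34800) = 0.01428.
So the output falls by 1.43 %.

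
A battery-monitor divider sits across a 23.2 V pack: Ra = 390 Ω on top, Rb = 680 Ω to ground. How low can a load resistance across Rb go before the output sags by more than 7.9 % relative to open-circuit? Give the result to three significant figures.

Output resistance R_th = Ra‖Rb = (390 × 680)/1070 = 247.9 Ω.
The fractional drop is R_th/(R_th + R_L); requiring this ≤ 0.0790 gives R_L ≥ R_th(1/0.0790 − 1) = 247.9 × 11.66 = 2.89 kΩ.

R_L(min) ≈ 2.89 kΩ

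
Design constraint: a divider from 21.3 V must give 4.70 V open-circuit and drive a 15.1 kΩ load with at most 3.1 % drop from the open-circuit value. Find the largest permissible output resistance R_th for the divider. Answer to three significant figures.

Loading drop = R_th/(R_th + R_L) ≤ 0.0310, so R_th ≤ R_L · ε/(1−ε) = 15.1 kΩ × 0.0310/0.9690 = 483 Ω.

R_th ≤ 483 Ω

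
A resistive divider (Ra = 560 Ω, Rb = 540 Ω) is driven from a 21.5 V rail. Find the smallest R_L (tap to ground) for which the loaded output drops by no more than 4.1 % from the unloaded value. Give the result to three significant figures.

Output resistance R_th = Ra‖Rb = (560 × 540)/1100 = 274.9 Ω.
The fractional drop is R_th/(R_th + R_L); requiring this ≤ 0.0410 gives R_L ≥ R_th(1/0.0410 − 1) = 274.9 × 23.39 = 6.43 kΩ.

R_L(min) ≈ 6.43 kΩ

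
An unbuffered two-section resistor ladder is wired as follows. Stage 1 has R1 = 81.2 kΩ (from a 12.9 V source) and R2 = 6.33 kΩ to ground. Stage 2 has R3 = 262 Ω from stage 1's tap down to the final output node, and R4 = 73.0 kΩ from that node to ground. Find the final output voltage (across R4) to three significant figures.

Stage 2 presents R3+R4 = 73260 Ω as a load on stage 1's tap.
Stage 1's lower leg becomes R2‖(R3+R4) = 5827 Ω, so V_mid = 12.9 × 5827/87030 = 0.8637 V.
Stage 2 is itself unloaded: V_out = V_mid × R4/(R3+R4) = 0.8637 × 73000/73260 = 0.861 V.

V_out ≈ 0.861 V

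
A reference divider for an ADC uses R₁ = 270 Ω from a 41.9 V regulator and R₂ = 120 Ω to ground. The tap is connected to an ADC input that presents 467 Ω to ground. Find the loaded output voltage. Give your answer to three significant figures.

V_out ≈ 10.9 V

The load sits in parallel with R₂: R₂‖R_L = (120 × 467) / (120 + 467) = 95.47 Ω.
V_out = 41.9 × 95.47 / (270 + 95.47) = 41.9 × 95.47/365.5 = 10.9 V.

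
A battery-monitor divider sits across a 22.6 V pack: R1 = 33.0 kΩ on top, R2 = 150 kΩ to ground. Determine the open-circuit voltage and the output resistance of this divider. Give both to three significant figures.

V_th is the open-circuit tap voltage: 22.6 × 150/(33.0 + 150) = 18.5 V.
With the supply zeroed, R1 and R2 appear in parallel from the tap: R_th = R1‖R2 = (33.0 × 150)/183.0 = 27.0 kΩ.

V_th = 18.5 V, R_th = 27.0 kΩ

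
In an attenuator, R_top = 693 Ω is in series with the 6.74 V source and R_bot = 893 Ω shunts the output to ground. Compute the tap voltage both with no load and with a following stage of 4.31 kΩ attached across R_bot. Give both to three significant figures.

Open-circuit: V = 6.74 × 893/(693 + 893) = 3.79 V.
With the load, R_bot becomes R_bot‖R_L = 739.7 Ω, so V = 6.74 × 739.7/1433 = 3.48 V.

Unloaded: 3.79 V; loaded: 3.48 V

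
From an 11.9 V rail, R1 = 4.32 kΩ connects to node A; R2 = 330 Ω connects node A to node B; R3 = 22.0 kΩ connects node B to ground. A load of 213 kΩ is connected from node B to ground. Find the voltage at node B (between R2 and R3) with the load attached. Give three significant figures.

At node B, R3 is in parallel with the load: R3‖R_L = 19940 Ω.
Below node A the resistance is R2 + (R3‖R_L) = 20270 Ω, so V_A = 11.9 × 20270/24590 = 9.809 V.
Then V_B = V_A × (R3‖R_L)/(R2 + R3‖R_L) = 9.809 × 19940/20270 = 9.65 V.

V ≈ 9.65 V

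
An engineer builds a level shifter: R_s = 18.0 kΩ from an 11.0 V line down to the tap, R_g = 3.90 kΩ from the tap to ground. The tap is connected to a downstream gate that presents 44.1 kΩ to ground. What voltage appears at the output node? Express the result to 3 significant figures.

The load sits in parallel with R_g: R_g‖R_L = (3.90 × 44.1) / (3.90 + 44.1) = 3.583 kΩ.
V_out = 11.0 × 3.583 / (18.0 + 3.583) = 11.0 × 3.583/21.58 = 1.83 V.
(Unloaded it would have been 1.96 V.)

V_out ≈ 1.83 V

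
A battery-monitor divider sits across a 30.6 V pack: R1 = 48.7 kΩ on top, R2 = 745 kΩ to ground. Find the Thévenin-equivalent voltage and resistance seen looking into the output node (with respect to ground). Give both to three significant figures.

V_th = 28.7 V, R_th = 45.7 kΩ

V_th is the open-circuit tap voltage: 30.6 × 745/(48.7 + 745) = 28.7 V.
With the supply zeroed, R1 and R2 appear in parallel from the tap: R_th = R1‖R2 = (48.7 × 745)/793.7 = 45.7 kΩ.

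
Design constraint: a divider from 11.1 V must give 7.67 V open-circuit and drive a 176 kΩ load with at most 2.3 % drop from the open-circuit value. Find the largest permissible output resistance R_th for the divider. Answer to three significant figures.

Loading drop = R_th/(R_th + R_L) ≤ 0.0230, so R_th ≤ R_L · ε/(1−ε) = 176 kΩ × 0.0230/0.9770 = 4.14 kΩ.

R_th ≤ 4.14 kΩ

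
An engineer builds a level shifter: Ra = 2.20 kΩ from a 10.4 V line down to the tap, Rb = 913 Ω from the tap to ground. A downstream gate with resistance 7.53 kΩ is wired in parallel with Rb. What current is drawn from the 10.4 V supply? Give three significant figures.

Rb‖R_L = 814.3 Ω, so the source sees Ra + Rb‖R_L = 3014 Ω.
I = 10.4 V / 3014 Ω = 3.45 mA.

I ≈ 3.45 mA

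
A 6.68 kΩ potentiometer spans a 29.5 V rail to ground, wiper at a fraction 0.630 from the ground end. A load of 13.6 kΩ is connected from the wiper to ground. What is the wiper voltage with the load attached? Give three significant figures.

The wiper splits the pot into (1−α)R = 2.472 kΩ above and αR = 4.208 kΩ below.
Lower section ‖ load = 3.214 kΩ.
V_wiper = 29.5 × 3.214/(2.472 + 3.214) = 16.7 V.

V ≈ 16.7 V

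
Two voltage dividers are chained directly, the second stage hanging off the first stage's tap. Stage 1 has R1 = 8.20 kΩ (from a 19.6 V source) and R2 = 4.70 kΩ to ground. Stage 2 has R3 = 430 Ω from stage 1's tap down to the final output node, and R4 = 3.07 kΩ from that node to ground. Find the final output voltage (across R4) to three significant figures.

Stage 2 presents R3+R4 = 3500 Ω as a load on stage 1's tap.
Stage 1's lower leg becomes R2‖(R3+R4) = 2006 Ω, so V_mid = 19.6 × 2006/10210 = 3.853 V.
Stage 2 is itself unloaded: V_out = V_mid × R4/(R3+R4) = 3.853 × 3070/3500 = 3.38 V.

V_out ≈ 3.38 V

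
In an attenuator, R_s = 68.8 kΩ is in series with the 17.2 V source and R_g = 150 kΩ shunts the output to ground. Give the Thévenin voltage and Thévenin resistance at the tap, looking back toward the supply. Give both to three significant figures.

V_th is the open-circuit tap voltage: 17.2 × 150/(68.8 + 150) = 11.8 V.
With the supply zeroed, R_s and R_g appear in parallel from the tap: R_th = R_s‖R_g = (68.8 × 150)/218.8 = 47.2 kΩ.

V_th = 11.8 V, R_th = 47.2 kΩ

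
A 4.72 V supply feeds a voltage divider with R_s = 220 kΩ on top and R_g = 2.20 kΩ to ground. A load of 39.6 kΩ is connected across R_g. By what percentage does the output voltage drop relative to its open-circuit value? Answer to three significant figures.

5.21 %

The divider's output (Thévenin) resistance is R_s‖R_g = 2.178 kΩ.
Fractional drop under load = R_th/(R_th + R_L) = 2.178 / (2.178 + 39.6) = 0.05214.
So the output falls by 5.21 %.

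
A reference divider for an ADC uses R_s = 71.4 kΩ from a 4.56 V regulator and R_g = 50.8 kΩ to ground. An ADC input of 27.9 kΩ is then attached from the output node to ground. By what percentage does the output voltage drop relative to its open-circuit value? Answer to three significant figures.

51.5 %

Unloaded V = 4.56 × 50.8/122.2 = 1.896 V.
Loaded: R_g‖R_L = 18.01 kΩ, giving V = 4.56 × 18.01/89.41 = 0.9185 V.
Drop = (1.896 − 0.9185) / 1.896 = 51.5 %.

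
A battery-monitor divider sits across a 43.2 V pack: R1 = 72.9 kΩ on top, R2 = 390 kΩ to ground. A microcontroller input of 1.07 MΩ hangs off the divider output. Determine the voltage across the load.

V_out ≈ 34.4 V

The load sits in parallel with R2: R2‖R_L = (390 × 1070) / (390 + 1070) = 285.8 kΩ.
V_out = 43.2 × 285.8 / (72.9 + 285.8) = 43.2 × 285.8/358.7 = 34.4 V.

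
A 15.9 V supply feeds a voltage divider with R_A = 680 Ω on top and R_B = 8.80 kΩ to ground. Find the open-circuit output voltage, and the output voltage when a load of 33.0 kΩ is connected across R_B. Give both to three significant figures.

Unloaded: 14.8 V; loaded: 14.5 V

Open-circuit: V = 15.9 × 8800/(680 + 8800) = 14.8 V.
With the load, R_B becomes R_B‖R_L = 6947 Ω, so V = 15.9 × 6947/7627 = 14.5 V.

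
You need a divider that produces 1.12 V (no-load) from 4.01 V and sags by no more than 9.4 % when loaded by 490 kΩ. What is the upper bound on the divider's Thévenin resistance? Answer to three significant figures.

R_th ≤ 50.8 kΩ

Loading drop = R_th/(R_th + R_L) ≤ 0.0940, so R_th ≤ R_L · ε/(1−ε) = 490 kΩ × 0.0940/0.9060 = 50.8 kΩ.
(Any R1, R2 with R2/(R1+R2) = 0.279 and R1‖R2 ≤ 50.8 kΩ will meet the spec.)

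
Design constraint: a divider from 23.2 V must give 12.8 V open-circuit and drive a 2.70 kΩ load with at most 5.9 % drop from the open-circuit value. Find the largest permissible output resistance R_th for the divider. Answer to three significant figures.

R_th ≤ 169 Ω

Loading drop = R_th/(R_th + R_L) ≤ 0.0590, so R_th ≤ R_L · ε/(1−ε) = 2.70 kΩ × 0.0590/0.9410 = 169 Ω.
(Any R1, R2 with R2/(R1+R2) = 0.552 and R1‖R2 ≤ 169 Ω will meet the spec.)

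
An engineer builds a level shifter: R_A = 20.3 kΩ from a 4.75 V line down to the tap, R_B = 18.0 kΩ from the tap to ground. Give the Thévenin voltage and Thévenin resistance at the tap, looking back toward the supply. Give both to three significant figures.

V_th = 2.23 V, R_th = 9.54 kΩ

V_th is the open-circuit tap voltage: 4.75 × 18.0/(20.3 + 18.0) = 2.23 V.
With the supply zeroed, R_A and R_B appear in parallel from the tap: R_th = R_A‖R_B = (20.3 × 18.0)/38.30 = 9.54 kΩ.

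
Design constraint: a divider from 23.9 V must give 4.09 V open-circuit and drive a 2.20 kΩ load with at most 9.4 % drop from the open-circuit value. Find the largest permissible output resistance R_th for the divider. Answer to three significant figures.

Loading drop = R_th/(R_th + R_L) ≤ 0.0940, so R_th ≤ R_L · ε/(1−ε) = 2.20 kΩ × 0.0940/0.9060 = 228 Ω.

R_th ≤ 228 Ω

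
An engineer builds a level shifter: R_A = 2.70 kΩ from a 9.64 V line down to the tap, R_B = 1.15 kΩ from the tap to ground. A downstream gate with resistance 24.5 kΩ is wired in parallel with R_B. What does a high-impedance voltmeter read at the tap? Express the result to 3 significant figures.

V_out ≈ 2.79 V

The load sits in parallel with R_B: R_B‖R_L = (1.15 × 24.5) / (1.15 + 24.5) = 1.098 kΩ.
V_out = 9.64 × 1.098 / (2.70 + 1.098) = 9.64 × 1.098/3.798 = 2.79 V.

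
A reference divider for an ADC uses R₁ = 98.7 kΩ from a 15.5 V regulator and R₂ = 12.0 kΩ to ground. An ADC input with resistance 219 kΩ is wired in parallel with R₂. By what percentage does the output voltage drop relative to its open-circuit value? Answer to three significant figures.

4.66 %

The divider's output (Thévenin) resistance is R₁‖R₂ = 10.70 kΩ.
Fractional drop under load = R_th/(R_th + R_L) = 10.70 / (10.70 + 219) = 0.04658.
So the output falls by 4.66 %.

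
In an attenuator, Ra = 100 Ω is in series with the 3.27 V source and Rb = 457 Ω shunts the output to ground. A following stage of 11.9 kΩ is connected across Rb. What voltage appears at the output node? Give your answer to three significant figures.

The load sits in parallel with Rb: Rb‖R_L = (457 × 11900) / (457 + 11900) = 440.1 Ω.
V_out = 3.27 × 440.1 / (100 + 440.1) = 3.27 × 440.1/540.1 = 2.66 V.
(Unloaded it would have been 2.68 V.)

V_out ≈ 2.66 V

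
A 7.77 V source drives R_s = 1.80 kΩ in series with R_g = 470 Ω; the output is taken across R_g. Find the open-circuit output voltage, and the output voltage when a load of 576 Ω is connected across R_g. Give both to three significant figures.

Unloaded: 1.61 V; loaded: 0.977 V

Open-circuit: V = 7.77 × 470/(1800 + 470) = 1.61 V.
With the load, R_g becomes R_g‖R_L = 258.8 Ω, so V = 7.77 × 258.8/2059 = 0.977 V.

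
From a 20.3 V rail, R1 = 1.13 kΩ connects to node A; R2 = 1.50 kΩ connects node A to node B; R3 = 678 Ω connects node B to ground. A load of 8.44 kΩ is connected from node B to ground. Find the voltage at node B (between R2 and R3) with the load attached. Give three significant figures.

V ≈ 3.91 V

At node B, R3 is in parallel with the load: R3‖R_L = 627.6 Ω.
Below node A the resistance is R2 + (R3‖R_L) = 2128 Ω, so V_A = 20.3 × 2128/3258 = 13.26 V.
Then V_B = V_A × (R3‖R_L)/(R2 + R3‖R_L) = 13.26 × 627.6/2128 = 3.91 V.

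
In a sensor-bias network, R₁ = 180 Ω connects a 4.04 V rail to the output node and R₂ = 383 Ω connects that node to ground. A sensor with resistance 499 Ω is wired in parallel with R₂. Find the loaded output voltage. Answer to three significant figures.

V_out ≈ 2.21 V

The load sits in parallel with R₂: R₂‖R_L = (383 × 499) / (383 + 499) = 216.7 Ω.
V_out = 4.04 × 216.7 / (180 + 216.7) = 4.04 × 216.7/396.7 = 2.21 V.
(Unloaded it would have been 2.75 V.)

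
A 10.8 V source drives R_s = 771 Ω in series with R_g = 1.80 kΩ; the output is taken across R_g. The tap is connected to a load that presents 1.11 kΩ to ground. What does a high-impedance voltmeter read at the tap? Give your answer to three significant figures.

V_out ≈ 5.09 V

The load sits in parallel with R_g: R_g‖R_L = (1800 × 1110) / (1800 + 1110) = 686.6 Ω.
V_out = 10.8 × 686.6 / (771 + 686.6) = 10.8 × 686.6/1458 = 5.09 V.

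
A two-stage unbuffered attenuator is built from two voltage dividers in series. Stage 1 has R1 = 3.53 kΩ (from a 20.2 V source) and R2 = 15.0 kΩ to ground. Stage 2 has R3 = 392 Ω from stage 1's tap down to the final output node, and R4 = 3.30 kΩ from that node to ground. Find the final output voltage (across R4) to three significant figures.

Stage 2 presents R3+R4 = 3692 Ω as a load on stage 1's tap.
Stage 1's lower leg becomes R2‖(R3+R4) = 2963 Ω, so V_mid = 20.2 × 2963/6493 = 9.218 V.
Stage 2 is itself unloaded: V_out = V_mid × R4/(R3+R4) = 9.218 × 3300/3692 = 8.24 V.

V_out ≈ 8.24 V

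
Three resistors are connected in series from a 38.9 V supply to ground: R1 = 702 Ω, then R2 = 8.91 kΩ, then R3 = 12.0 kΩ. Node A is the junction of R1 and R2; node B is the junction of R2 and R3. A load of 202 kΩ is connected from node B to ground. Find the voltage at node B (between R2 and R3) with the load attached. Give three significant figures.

At node B, R3 is in parallel with the load: R3‖R_L = 11330 Ω.
Below node A the resistance is R2 + (R3‖R_L) = 20240 Ω, so V_A = 38.9 × 20240/20940 = 37.60 V.
Then V_B = V_A × (R3‖R_L)/(R2 + R3‖R_L) = 37.60 × 11330/20240 = 21.0 V.

V ≈ 21.0 V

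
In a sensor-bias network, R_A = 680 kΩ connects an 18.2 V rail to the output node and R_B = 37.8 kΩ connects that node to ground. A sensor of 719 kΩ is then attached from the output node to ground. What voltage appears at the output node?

V_out ≈ 0.913 V

The load sits in parallel with R_B: R_B‖R_L = (37.8 × 719) / (37.8 + 719) = 35.91 kΩ.
V_out = 18.2 × 35.91 / (680 + 35.91) = 18.2 × 35.91/715.9 = 0.913 V.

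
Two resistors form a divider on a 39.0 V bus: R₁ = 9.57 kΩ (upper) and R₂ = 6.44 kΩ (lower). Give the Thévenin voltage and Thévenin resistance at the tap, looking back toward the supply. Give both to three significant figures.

V_th = 15.7 V, R_th = 3.85 kΩ

V_th is the open-circuit tap voltage: 39.0 × 6.44/(9.57 + 6.44) = 15.7 V.
With the supply zeroed, R₁ and R₂ appear in parallel from the tap: R_th = R₁‖R₂ = (9.57 × 6.44)/16.01 = 3.85 kΩ.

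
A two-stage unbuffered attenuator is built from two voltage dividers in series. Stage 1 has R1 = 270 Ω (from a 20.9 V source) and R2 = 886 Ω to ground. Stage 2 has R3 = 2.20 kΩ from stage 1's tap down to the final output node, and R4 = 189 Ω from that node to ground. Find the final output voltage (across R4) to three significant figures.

V_out ≈ 1.17 V

Stage 2 presents R3+R4 = 2389 Ω as a load on stage 1's tap.
Stage 1's lower leg becomes R2‖(R3+R4) = 646.3 Ω, so V_mid = 20.9 × 646.3/916.3 = 14.74 V.
Stage 2 is itself unloaded: V_out = V_mid × R4/(R3+R4) = 14.74 × 189/2389 = 1.17 V.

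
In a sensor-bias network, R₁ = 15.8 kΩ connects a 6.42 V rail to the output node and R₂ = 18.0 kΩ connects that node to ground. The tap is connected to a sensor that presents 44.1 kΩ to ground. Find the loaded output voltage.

The load sits in parallel with R₂: R₂‖R_L = (18.0 × 44.1) / (18.0 + 44.1) = 12.78 kΩ.
V_out = 6.42 × 12.78 / (15.8 + 12.78) = 6.42 × 12.78/28.58 = 2.87 V.

V_out ≈ 2.87 V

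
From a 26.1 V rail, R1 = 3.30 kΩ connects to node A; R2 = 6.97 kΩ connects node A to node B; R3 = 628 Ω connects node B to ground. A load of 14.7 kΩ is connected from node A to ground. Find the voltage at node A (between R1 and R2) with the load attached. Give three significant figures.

V ≈ 15.7 V

Below node A the series string R2+R3 = 7598 Ω sits in parallel with the 14700 Ω load: 5009 Ω.
V_A = 26.1 × 5009/(3300 + 5009) = 15.7 V.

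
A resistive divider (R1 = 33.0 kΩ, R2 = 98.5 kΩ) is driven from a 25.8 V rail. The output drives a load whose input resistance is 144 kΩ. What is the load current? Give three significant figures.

I_L ≈ 0.115 mA

R2‖R_L = 58.49 kΩ; V_out = 25.8 × 58.49/91.49 = 16.49 V.
I_L = V_out / R_L = 16.49 / 144 kΩ = 0.115 mA.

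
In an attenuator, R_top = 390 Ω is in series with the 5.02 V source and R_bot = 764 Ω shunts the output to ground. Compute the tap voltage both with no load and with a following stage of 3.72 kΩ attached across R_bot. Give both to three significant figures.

Unloaded: 3.32 V; loaded: 3.11 V

Open-circuit: V = 5.02 × 764/(390 + 764) = 3.32 V.
With the load, R_bot becomes R_bot‖R_L = 633.8 Ω, so V = 5.02 × 633.8/1024 = 3.11 V.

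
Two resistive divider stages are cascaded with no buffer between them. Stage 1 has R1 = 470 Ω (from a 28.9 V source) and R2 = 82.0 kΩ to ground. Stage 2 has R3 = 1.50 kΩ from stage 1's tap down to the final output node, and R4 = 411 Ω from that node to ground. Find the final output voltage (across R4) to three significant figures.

Stage 2 presents R3+R4 = 1911 Ω as a load on stage 1's tap.
Stage 1's lower leg becomes R2‖(R3+R4) = 1867 Ω, so V_mid = 28.9 × 1867/2337 = 23.09 V.
Stage 2 is itself unloaded: V_out = V_mid × R4/(R3+R4) = 23.09 × 411/1911 = 4.97 V.

V_out ≈ 4.97 V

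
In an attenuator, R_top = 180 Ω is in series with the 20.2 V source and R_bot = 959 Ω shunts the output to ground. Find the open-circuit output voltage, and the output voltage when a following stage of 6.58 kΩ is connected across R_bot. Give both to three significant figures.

Unloaded: 17.0 V; loaded: 16.6 V

Open-circuit: V = 20.2 × 959/(180 + 959) = 17.0 V.
With the load, R_bot becomes R_bot‖R_L = 837.0 Ω, so V = 20.2 × 837.0/1017 = 16.6 V.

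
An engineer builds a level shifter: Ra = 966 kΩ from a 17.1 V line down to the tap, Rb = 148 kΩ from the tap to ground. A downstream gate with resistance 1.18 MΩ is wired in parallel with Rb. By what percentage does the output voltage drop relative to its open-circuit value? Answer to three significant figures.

The divider's output (Thévenin) resistance is Ra‖Rb = 128.3 kΩ.
Fractional drop under load = R_th/(R_th + R_L) = 128.3 / (128.3 + 1180) = 0.09809.
So the output falls by 9.81 %.

9.81 %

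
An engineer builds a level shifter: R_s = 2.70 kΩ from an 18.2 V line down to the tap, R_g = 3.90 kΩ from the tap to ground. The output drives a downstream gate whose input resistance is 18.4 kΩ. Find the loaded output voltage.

V_out ≈ 9.90 V

The load sits in parallel with R_g: R_g‖R_L = (3.90 × 18.4) / (3.90 + 18.4) = 3.218 kΩ.
V_out = 18.2 × 3.218 / (2.70 + 3.218) = 18.2 × 3.218/5.918 = 9.90 V.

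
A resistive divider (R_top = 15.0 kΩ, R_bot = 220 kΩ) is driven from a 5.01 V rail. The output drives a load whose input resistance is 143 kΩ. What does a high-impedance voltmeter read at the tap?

The load sits in parallel with R_bot: R_bot‖R_L = (220 × 143) / (220 + 143) = 86.67 kΩ.
V_out = 5.01 × 86.67 / (15.0 + 86.67) = 5.01 × 86.67/101.7 = 4.27 V.
(Unloaded it would have been 4.69 V.)

V_out ≈ 4.27 V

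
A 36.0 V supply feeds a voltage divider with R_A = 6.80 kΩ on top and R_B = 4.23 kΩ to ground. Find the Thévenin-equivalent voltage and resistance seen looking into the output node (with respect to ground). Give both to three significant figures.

V_th = 13.8 V, R_th = 2.61 kΩ

V_th is the open-circuit tap voltage: 36.0 × 4.23/(6.80 + 4.23) = 13.8 V.
With the supply zeroed, R_A and R_B appear in parallel from the tap: R_th = R_A‖R_B = (6.80 × 4.23)/11.03 = 2.61 kΩ.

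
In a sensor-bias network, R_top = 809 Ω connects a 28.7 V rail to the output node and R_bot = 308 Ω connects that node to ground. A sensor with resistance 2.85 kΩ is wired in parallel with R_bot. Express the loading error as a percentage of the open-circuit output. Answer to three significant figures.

The divider's output (Thévenin) resistance is R_top‖R_bot = 223.1 Ω.
Fractional drop under load = R_th/(R_th + R_L) = 223.1 / (223.1 + 2850) = 0.07259.
So the output falls by 7.26 %.

7.26 %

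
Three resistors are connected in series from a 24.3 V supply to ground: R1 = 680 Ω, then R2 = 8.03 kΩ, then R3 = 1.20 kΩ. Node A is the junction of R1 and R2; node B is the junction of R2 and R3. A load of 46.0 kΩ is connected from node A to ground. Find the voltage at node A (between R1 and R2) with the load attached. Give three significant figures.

V ≈ 22.3 V

Below node A the series string R2+R3 = 9230 Ω sits in parallel with the 46000 Ω load: 7687 Ω.
V_A = 24.3 × 7687/(680 + 7687) = 22.3 V.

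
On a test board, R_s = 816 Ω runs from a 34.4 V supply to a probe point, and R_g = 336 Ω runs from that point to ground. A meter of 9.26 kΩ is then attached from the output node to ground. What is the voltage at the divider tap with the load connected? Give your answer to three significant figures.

The load sits in parallel with R_g: R_g‖R_L = (336 × 9260) / (336 + 9260) = 324.2 Ω.
V_out = 34.4 × 324.2 / (816 + 324.2) = 34.4 × 324.2/1140 = 9.78 V.

V_out ≈ 9.78 V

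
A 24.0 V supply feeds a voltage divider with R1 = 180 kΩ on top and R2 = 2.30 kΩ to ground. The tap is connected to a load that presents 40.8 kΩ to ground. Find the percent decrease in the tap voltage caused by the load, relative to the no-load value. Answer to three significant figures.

5.27 %

The divider's output (Thévenin) resistance is R1‖R2 = 2.271 kΩ.
Fractional drop under load = R_th/(R_th + R_L) = 2.271 / (2.271 + 40.8) = 0.05273.
So the output falls by 5.27 %.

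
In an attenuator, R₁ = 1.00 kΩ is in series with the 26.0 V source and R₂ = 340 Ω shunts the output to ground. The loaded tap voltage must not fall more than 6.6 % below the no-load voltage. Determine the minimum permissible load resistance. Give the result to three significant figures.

Output resistance R_th = R₁‖R₂ = (1000 × 340)/1340 = 253.7 Ω.
The fractional drop is R_th/(R_th + R_L); requiring this ≤ 0.0660 gives R_L ≥ R_th(1/0.0660 − 1) = 253.7 × 14.15 = 3.59 kΩ.

R_L(min) ≈ 3.59 kΩ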